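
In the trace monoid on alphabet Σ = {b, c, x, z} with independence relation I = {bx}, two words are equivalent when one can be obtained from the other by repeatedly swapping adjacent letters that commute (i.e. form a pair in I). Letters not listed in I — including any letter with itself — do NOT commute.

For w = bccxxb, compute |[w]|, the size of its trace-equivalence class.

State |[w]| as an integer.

3

drop 0:b onto floor
drop 1:c onto {0:b}
drop 2:c onto {1:c}
drop 3:x onto {2:c}
drop 4:x onto {3:x}
drop 5:b onto {2:c}
ground layer = {0:b}
drop-orders for the pieces not yet dropped (sum over which currently-grounded one goes next):
  1 to go: {4} 1  {5} 1
  2 to go: {3,4} 1  {4,5} 2
  3 to go: {3,4,5} 3
  4 to go: {2,3,4,5} 3
  if 0:b drops first: 3 orders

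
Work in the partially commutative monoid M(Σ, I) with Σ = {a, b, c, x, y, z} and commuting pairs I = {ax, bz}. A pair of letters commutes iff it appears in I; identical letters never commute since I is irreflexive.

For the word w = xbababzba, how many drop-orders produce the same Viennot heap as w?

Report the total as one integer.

#0=x has no predecessor
#1=b depends on [0:x]
#2=a depends on [1:b]
#3=b depends on [2:a]
#4=a depends on [3:b]
#5=b depends on [4:a]
#6=z depends on [4:a]
#7=b depends on [5:b]
#8=a depends on [6:z, 7:b]
sources: [0:x]
N(rest) = Σ N(rest − s) over sources s of rest; N(one piece) = 1:
  size 1 → [8]=1
  size 2 → [6,8]=1  [7,8]=1
  size 3 → [5,7,8]=1  [6,7,8]=2
  size 4 → [5,6,7,8]=3
  size 5 → [4,5,6,7,8]=3
  size 6 → [3,4,5,6,7,8]=3
  size 7 → [2,3,4,5,6,7,8]=3
  first=0(x) contributes 3

3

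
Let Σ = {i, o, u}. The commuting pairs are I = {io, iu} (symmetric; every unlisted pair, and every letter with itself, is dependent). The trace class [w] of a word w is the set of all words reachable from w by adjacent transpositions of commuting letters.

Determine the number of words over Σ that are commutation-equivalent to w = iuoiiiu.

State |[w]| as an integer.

0(i) covers ∅
1(u) covers ∅
2(o) covers 1:u
3(i) covers 0:i
4(i) covers 3:i
5(i) covers 4:i
6(u) covers 2:o
floor of heap: 0:i, 1:u
completions by unplaced set U, small U first (add the entries for U minus each lowest piece of U):
  |U|=1: {5}:1  {6}:1
  |U|=2: {2,6}:1  {4,5}:1  {5,6}:2
  |U|=3: {1,2,6}:1  {2,5,6}:3  {3,4,5}:1  {4,5,6}:3
  |U|=4: {0,3,4,5}:1  {1,2,5,6}:4  {2,4,5,6}:6  {3,4,5,6}:4
  |U|=5: {0,3,4,5,6}:5  {1,2,4,5,6}:10  {2,3,4,5,6}:10
  start at 0(i): 20
  start at 1(u): 15
sum over floor = 35

35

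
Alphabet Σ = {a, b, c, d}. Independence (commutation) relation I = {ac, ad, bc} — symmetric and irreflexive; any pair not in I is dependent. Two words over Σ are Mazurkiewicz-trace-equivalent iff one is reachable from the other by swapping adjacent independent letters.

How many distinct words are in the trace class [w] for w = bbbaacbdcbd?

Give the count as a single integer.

piece 0:b — minimal
piece 1:b rests on {0:b}
piece 2:b rests on {1:b}
piece 3:a rests on {2:b}
piece 4:a rests on {3:a}
piece 5:c — minimal
piece 6:b rests on {4:a}
piece 7:d rests on {5:c, 6:b}
piece 8:c rests on {7:d}
piece 9:b rests on {7:d}
piece 10:d rests on {8:c, 9:b}
minimal pieces: {0:b, 5:c}
ways to finish when only these pieces remain (= sum over removing one remaining piece with nothing left below it):
  1 left: {10}→1
  2 left: {8,10}→1  {9,10}→1
  3 left: {8,9,10}→2
  4 left: {7,8,9,10}→2
  5 left: {5,7,8,9,10}→2  {6,7,8,9,10}→2
  6 left: {4,6,7,8,9,10}→2  {5,6,7,8,9,10}→4
  7 left: {3,4,6,7,8,9,10}→2  {4,5,6,7,8,9,10}→6
  8 left: {2,3,4,6,7,8,9,10}→2  {3,4,5,6,7,8,9,10}→8
  9 left: {1,2,3,4,6,7,8,9,10}→2  {2,3,4,5,6,7,8,9,10}→10
  placing 0:b first → 12 extensions
  placing 5:c first → 2 extensions
total linear extensions = 14

14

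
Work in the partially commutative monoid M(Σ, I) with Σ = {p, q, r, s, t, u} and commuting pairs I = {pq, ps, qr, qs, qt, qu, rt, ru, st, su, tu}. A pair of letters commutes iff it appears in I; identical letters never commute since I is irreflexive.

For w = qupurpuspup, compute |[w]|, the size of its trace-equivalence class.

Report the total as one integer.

drop 0:q onto floor
drop 1:u onto floor
drop 2:p onto {1:u}
drop 3:u onto {2:p}
drop 4:r onto {2:p}
drop 5:p onto {3:u, 4:r}
drop 6:u onto {5:p}
drop 7:s onto {4:r}
drop 8:p onto {6:u}
drop 9:u onto {8:p}
drop 10:p onto {9:u}
ground layer = {0:q, 1:u}
drop-orders for the pieces not yet dropped (sum over which currently-grounded one goes next):
  1 to go: {0} 1  {7} 1  {10} 1
  2 to go: {0,7} 2  {0,10} 2  {7,10} 2  {9,10} 1
  3 to go: {0,7,10} 6  {0,9,10} 3  {7,9,10} 3  {8,9,10} 1
  4 to go: {0,7,9,10} 12  {0,8,9,10} 4  {6,8,9,10} 1  {7,8,9,10} 4
  5 to go: {0,6,8,9,10} 5  {0,7,8,9,10} 20  {5,6,8,9,10} 1  {6,7,8,9,10} 5
  6 to go: {0,5,6,8,9,10} 6  {0,6,7,8,9,10} 30  {3,5,6,8,9,10} 1  {5,6,7,8,9,10} 6
  7 to go: {0,3,5,6,8,9,10} 7  {0,5,6,7,8,9,10} 42  {3,5,6,7,8,9,10} 7  {4,5,6,7,8,9,10} 6
  8 to go: {0,3,5,6,7,8,9,10} 56  {0,4,5,6,7,8,9,10} 48  {3,4,5,6,7,8,9,10} 13
  9 to go: {0,3,4,5,6,7,8,9,10} 117  {2,3,4,5,6,7,8,9,10} 13
  if 0:q drops first: 13 orders
  if 1:u drops first: 130 orders
heap linearizations: 143

143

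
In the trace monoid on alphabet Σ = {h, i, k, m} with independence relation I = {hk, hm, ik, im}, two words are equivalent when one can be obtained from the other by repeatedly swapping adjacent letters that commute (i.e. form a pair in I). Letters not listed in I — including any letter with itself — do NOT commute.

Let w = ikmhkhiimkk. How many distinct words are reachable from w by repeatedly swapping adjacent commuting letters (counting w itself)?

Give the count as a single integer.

462

0(i) covers ∅
1(k) covers ∅
2(m) covers 1:k
3(h) covers 0:i
4(k) covers 2:m
5(h) covers 3:h
6(i) covers 5:h
7(i) covers 6:i
8(m) covers 4:k
9(k) covers 8:m
10(k) covers 9:k
floor of heap: 0:i, 1:k
completions by unplaced set U, small U first (add the entries for U minus each lowest piece of U):
  |U|=1: {7}:1  {10}:1
  |U|=2: {6,7}:1  {7,10}:2  {9,10}:1
  |U|=3: {5,6,7}:1  {6,7,10}:3  {7,9,10}:3  {8,9,10}:1
  |U|=4: {3,5,6,7}:1  {4,8,9,10}:1  {5,6,7,10}:4  {6,7,9,10}:6  {7,8,9,10}:4
  |U|=5: {0,3,5,6,7}:1  {2,4,8,9,10}:1  {3,5,6,7,10}:5  {4,7,8,9,10}:5  {5,6,7,9,10}:10  {6,7,8,9,10}:10
  |U|=6: {0,3,5,6,7,10}:6  {1,2,4,8,9,10}:1  {2,4,7,8,9,10}:6  {3,5,6,7,9,10}:15  {4,6,7,8,9,10}:15  {5,6,7,8,9,10}:20
  |U|=7: {0,3,5,6,7,9,10}:21  {1,2,4,7,8,9,10}:7  {2,4,6,7,8,9,10}:21  {3,5,6,7,8,9,10}:35  {4,5,6,7,8,9,10}:35
  |U|=8: {0,3,5,6,7,8,9,10}:56  {1,2,4,6,7,8,9,10}:28  {2,4,5,6,7,8,9,10}:56  {3,4,5,6,7,8,9,10}:70
  |U|=9: {0,3,4,5,6,7,8,9,10}:126  {1,2,4,5,6,7,8,9,10}:84  {2,3,4,5,6,7,8,9,10}:126
  start at 0(i): 210
  start at 1(k): 252
sum over floor = 462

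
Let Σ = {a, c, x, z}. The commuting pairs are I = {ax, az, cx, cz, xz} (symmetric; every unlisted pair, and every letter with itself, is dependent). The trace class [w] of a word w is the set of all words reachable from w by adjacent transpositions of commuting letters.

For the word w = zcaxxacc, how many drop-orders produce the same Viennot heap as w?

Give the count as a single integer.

piece 0:z — minimal
piece 1:c — minimal
piece 2:a rests on {1:c}
piece 3:x — minimal
piece 4:x rests on {3:x}
piece 5:a rests on {2:a}
piece 6:c rests on {5:a}
piece 7:c rests on {6:c}
minimal pieces: {0:z, 1:c, 3:x}
ways to finish when only these pieces remain (= sum over removing one remaining piece with nothing left below it):
  1 left: {0}→1  {4}→1  {7}→1
  2 left: {0,4}→2  {0,7}→2  {3,4}→1  {4,7}→2  {6,7}→1
  3 left: {0,3,4}→3  {0,4,7}→6  {0,6,7}→3  {3,4,7}→3  {4,6,7}→3  {5,6,7}→1
  4 left: {0,3,4,7}→12  {0,4,6,7}→12  {0,5,6,7}→4  {2,5,6,7}→1  {3,4,6,7}→6  {4,5,6,7}→4
  5 left: {0,2,5,6,7}→5  {0,3,4,6,7}→30  {0,4,5,6,7}→20  {1,2,5,6,7}→1  {2,4,5,6,7}→5  {3,4,5,6,7}→10
  6 left: {0,1,2,5,6,7}→6  {0,2,4,5,6,7}→30  {0,3,4,5,6,7}→60  {1,2,4,5,6,7}→6  {2,3,4,5,6,7}→15
  placing 0:z first → 21 extensions
  placing 1:c first → 105 extensions
  placing 3:x first → 42 extensions
total linear extensions = 168

168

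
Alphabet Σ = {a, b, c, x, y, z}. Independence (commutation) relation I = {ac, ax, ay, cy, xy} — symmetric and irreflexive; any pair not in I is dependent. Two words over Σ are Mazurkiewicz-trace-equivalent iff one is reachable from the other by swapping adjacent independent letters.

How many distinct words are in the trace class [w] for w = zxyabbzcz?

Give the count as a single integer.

drop 0:z onto floor
drop 1:x onto {0:z}
drop 2:y onto {0:z}
drop 3:a onto {0:z}
drop 4:b onto {1:x, 2:y, 3:a}
drop 5:b onto {4:b}
drop 6:z onto {5:b}
drop 7:c onto {6:z}
drop 8:z onto {7:c}
ground layer = {0:z}
drop-orders for the pieces not yet dropped (sum over which currently-grounded one goes next):
  1 to go: {8} 1
  2 to go: {7,8} 1
  3 to go: {6,7,8} 1
  4 to go: {5,6,7,8} 1
  5 to go: {4,5,6,7,8} 1
  6 to go: {1,4,5,6,7,8} 1  {2,4,5,6,7,8} 1  {3,4,5,6,7,8} 1
  7 to go: {1,2,4,5,6,7,8} 2  {1,3,4,5,6,7,8} 2  {2,3,4,5,6,7,8} 2
  if 0:z drops first: 6 orders

6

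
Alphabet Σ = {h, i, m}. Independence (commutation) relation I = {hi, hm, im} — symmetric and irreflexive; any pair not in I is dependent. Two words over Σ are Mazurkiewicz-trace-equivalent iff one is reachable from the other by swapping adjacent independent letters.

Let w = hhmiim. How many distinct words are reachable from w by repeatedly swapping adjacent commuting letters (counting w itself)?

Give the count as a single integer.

#0=h has no predecessor
#1=h depends on [0:h]
#2=m has no predecessor
#3=i has no predecessor
#4=i depends on [3:i]
#5=m depends on [2:m]
sources: [0:h, 2:m, 3:i]
N(rest) = Σ N(rest − s) over sources s of rest; N(one piece) = 1:
  size 1 → [1]=1  [4]=1  [5]=1
  size 2 → [0,1]=1  [1,4]=2  [1,5]=2  [2,5]=1  [3,4]=1  [4,5]=2
  size 3 → [0,1,4]=3  [0,1,5]=3  [1,2,5]=3  [1,3,4]=3  [1,4,5]=6  [2,4,5]=3  [3,4,5]=3
  size 4 → [0,1,2,5]=6  [0,1,3,4]=6  [0,1,4,5]=12  [1,2,4,5]=12  [1,3,4,5]=12  [2,3,4,5]=6
  first=0(h) contributes 30
  first=2(m) contributes 30
  first=3(i) contributes 30
|[w]| = 90

90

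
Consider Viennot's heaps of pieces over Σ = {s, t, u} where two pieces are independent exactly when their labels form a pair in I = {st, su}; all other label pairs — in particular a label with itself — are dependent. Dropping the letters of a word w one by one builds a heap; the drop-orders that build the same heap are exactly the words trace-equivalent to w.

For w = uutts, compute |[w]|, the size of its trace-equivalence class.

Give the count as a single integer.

5

drop 0:u onto floor
drop 1:u onto {0:u}
drop 2:t onto {1:u}
drop 3:t onto {2:t}
drop 4:s onto floor
ground layer = {0:u, 4:s}
drop-orders for the pieces not yet dropped (sum over which currently-grounded one goes next):
  1 to go: {3} 1  {4} 1
  2 to go: {2,3} 1  {3,4} 2
  3 to go: {1,2,3} 1  {2,3,4} 3
  if 0:u drops first: 4 orders
  if 4:s drops first: 1 orders
heap linearizations: 5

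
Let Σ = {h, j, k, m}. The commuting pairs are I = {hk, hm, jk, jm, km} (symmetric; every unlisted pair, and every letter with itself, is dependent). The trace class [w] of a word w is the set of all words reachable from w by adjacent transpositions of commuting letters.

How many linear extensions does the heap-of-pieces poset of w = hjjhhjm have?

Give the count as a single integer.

7

drop 0:h onto floor
drop 1:j onto {0:h}
drop 2:j onto {1:j}
drop 3:h onto {2:j}
drop 4:h onto {3:h}
drop 5:j onto {4:h}
drop 6:m onto floor
ground layer = {0:h, 6:m}
drop-orders for the pieces not yet dropped (sum over which currently-grounded one goes next):
  1 to go: {5} 1  {6} 1
  2 to go: {4,5} 1  {5,6} 2
  3 to go: {3,4,5} 1  {4,5,6} 3
  4 to go: {2,3,4,5} 1  {3,4,5,6} 4
  5 to go: {1,2,3,4,5} 1  {2,3,4,5,6} 5
  if 0:h drops first: 6 orders
  if 6:m drops first: 1 orders
heap linearizations: 7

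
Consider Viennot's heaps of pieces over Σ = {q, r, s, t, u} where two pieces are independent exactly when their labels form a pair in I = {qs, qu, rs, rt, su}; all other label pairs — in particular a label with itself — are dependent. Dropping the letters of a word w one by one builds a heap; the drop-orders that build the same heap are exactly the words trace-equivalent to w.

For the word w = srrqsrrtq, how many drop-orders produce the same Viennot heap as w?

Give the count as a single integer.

46

#0=s has no predecessor
#1=r has no predecessor
#2=r depends on [1:r]
#3=q depends on [2:r]
#4=s depends on [0:s]
#5=r depends on [3:q]
#6=r depends on [5:r]
#7=t depends on [3:q, 4:s]
#8=q depends on [6:r, 7:t]
sources: [0:s, 1:r]
N(rest) = Σ N(rest − s) over sources s of rest; N(one piece) = 1:
  size 1 → [8]=1
  size 2 → [6,8]=1  [7,8]=1
  size 3 → [4,7,8]=1  [5,6,8]=1  [6,7,8]=2
  size 4 → [0,4,7,8]=1  [4,6,7,8]=3  [5,6,7,8]=3
  size 5 → [0,4,6,7,8]=4  [3,5,6,7,8]=3  [4,5,6,7,8]=6
  size 6 → [0,4,5,6,7,8]=10  [2,3,5,6,7,8]=3  [3,4,5,6,7,8]=9
  size 7 → [0,3,4,5,6,7,8]=19  [1,2,3,5,6,7,8]=3  [2,3,4,5,6,7,8]=12
  first=0(s) contributes 15
  first=1(r) contributes 31
|[w]| = 46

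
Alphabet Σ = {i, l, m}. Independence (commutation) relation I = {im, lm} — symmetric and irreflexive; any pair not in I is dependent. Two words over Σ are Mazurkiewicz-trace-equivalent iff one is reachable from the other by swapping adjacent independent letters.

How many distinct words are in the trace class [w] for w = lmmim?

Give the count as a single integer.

piece 0:l — minimal
piece 1:m — minimal
piece 2:m rests on {1:m}
piece 3:i rests on {0:l}
piece 4:m rests on {2:m}
minimal pieces: {0:l, 1:m}
ways to finish when only these pieces remain (= sum over removing one remaining piece with nothing left below it):
  1 left: {3}→1  {4}→1
  2 left: {0,3}→1  {2,4}→1  {3,4}→2
  3 left: {0,3,4}→3  {1,2,4}→1  {2,3,4}→3
  placing 0:l first → 4 extensions
  placing 1:m first → 6 extensions
total linear extensions = 10

10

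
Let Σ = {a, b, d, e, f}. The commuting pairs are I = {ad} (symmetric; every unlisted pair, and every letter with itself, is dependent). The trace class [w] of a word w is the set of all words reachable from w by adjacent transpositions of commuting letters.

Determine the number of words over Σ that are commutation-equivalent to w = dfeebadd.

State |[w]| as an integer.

#0=d has no predecessor
#1=f depends on [0:d]
#2=e depends on [1:f]
#3=e depends on [2:e]
#4=b depends on [3:e]
#5=a depends on [4:b]
#6=d depends on [4:b]
#7=d depends on [6:d]
sources: [0:d]
N(rest) = Σ N(rest − s) over sources s of rest; N(one piece) = 1:
  size 1 → [5]=1  [7]=1
  size 2 → [5,7]=2  [6,7]=1
  size 3 → [5,6,7]=3
  size 4 → [4,5,6,7]=3
  size 5 → [3,4,5,6,7]=3
  size 6 → [2,3,4,5,6,7]=3
  first=0(d) contributes 3

3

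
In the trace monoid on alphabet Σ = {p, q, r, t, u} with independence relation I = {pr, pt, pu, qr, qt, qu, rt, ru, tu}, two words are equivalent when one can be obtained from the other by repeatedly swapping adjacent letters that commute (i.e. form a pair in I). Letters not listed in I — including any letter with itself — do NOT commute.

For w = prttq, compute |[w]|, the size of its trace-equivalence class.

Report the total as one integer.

30

0(p) covers ∅
1(r) covers ∅
2(t) covers ∅
3(t) covers 2:t
4(q) covers 0:p
floor of heap: 0:p, 1:r, 2:t
completions by unplaced set U, small U first (add the entries for U minus each lowest piece of U):
  |U|=1: {1}:1  {3}:1  {4}:1
  |U|=2: {0,4}:1  {1,3}:2  {1,4}:2  {2,3}:1  {3,4}:2
  |U|=3: {0,1,4}:3  {0,3,4}:3  {1,2,3}:3  {1,3,4}:6  {2,3,4}:3
  start at 0(p): 12
  start at 1(r): 6
  start at 2(t): 12
sum over floor = 30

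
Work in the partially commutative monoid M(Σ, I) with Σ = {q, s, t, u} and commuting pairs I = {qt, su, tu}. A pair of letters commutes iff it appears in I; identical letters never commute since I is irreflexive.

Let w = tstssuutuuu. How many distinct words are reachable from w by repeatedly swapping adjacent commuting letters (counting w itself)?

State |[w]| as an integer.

piece 0:t — minimal
piece 1:s rests on {0:t}
piece 2:t rests on {1:s}
piece 3:s rests on {2:t}
piece 4:s rests on {3:s}
piece 5:u — minimal
piece 6:u rests on {5:u}
piece 7:t rests on {4:s}
piece 8:u rests on {6:u}
piece 9:u rests on {8:u}
piece 10:u rests on {9:u}
minimal pieces: {0:t, 5:u}
ways to finish when only these pieces remain (= sum over removing one remaining piece with nothing left below it):
  1 left: {7}→1  {10}→1
  2 left: {4,7}→1  {7,10}→2  {9,10}→1
  3 left: {3,4,7}→1  {4,7,10}→3  {7,9,10}→3  {8,9,10}→1
  4 left: {2,3,4,7}→1  {3,4,7,10}→4  {4,7,9,10}→6  {6,8,9,10}→1  {7,8,9,10}→4
  5 left: {1,2,3,4,7}→1  {2,3,4,7,10}→5  {3,4,7,9,10}→10  {4,7,8,9,10}→10  {5,6,8,9,10}→1  {6,7,8,9,10}→5
  6 left: {0,1,2,3,4,7}→1  {1,2,3,4,7,10}→6  {2,3,4,7,9,10}→15  {3,4,7,8,9,10}→20  {4,6,7,8,9,10}→15  {5,6,7,8,9,10}→6
  7 left: {0,1,2,3,4,7,10}→7  {1,2,3,4,7,9,10}→21  {2,3,4,7,8,9,10}→35  {3,4,6,7,8,9,10}→35  {4,5,6,7,8,9,10}→21
  8 left: {0,1,2,3,4,7,9,10}→28  {1,2,3,4,7,8,9,10}→56  {2,3,4,6,7,8,9,10}→70  {3,4,5,6,7,8,9,10}→56
  9 left: {0,1,2,3,4,7,8,9,10}→84  {1,2,3,4,6,7,8,9,10}→126  {2,3,4,5,6,7,8,9,10}→126
  placing 0:t first → 252 extensions
  placing 5:u first → 210 extensions
total linear extensions = 462

462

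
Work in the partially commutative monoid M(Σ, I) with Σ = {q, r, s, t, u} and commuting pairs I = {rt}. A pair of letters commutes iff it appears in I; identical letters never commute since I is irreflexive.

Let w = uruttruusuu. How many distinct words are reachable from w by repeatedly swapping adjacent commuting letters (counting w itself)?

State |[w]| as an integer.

3

0(u) covers ∅
1(r) covers 0:u
2(u) covers 1:r
3(t) covers 2:u
4(t) covers 3:t
5(r) covers 2:u
6(u) covers 4:t, 5:r
7(u) covers 6:u
8(s) covers 7:u
9(u) covers 8:s
10(u) covers 9:u
floor of heap: 0:u
completions by unplaced set U, small U first (add the entries for U minus each lowest piece of U):
  |U|=1: {10}:1
  |U|=2: {9,10}:1
  |U|=3: {8,9,10}:1
  |U|=4: {7,8,9,10}:1
  |U|=5: {6,7,8,9,10}:1
  |U|=6: {4,6,7,8,9,10}:1  {5,6,7,8,9,10}:1
  |U|=7: {3,4,6,7,8,9,10}:1  {4,5,6,7,8,9,10}:2
  |U|=8: {3,4,5,6,7,8,9,10}:3
  |U|=9: {2,3,4,5,6,7,8,9,10}:3
  start at 0(u): 3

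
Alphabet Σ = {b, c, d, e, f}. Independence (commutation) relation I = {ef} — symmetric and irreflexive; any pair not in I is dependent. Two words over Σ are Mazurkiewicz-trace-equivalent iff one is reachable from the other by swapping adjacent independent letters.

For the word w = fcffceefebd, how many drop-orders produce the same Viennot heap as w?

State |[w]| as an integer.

#0=f has no predecessor
#1=c depends on [0:f]
#2=f depends on [1:c]
#3=f depends on [2:f]
#4=c depends on [3:f]
#5=e depends on [4:c]
#6=e depends on [5:e]
#7=f depends on [4:c]
#8=e depends on [6:e]
#9=b depends on [7:f, 8:e]
#10=d depends on [9:b]
sources: [0:f]
N(rest) = Σ N(rest − s) over sources s of rest; N(one piece) = 1:
  size 1 → [10]=1
  size 2 → [9,10]=1
  size 3 → [7,9,10]=1  [8,9,10]=1
  size 4 → [6,8,9,10]=1  [7,8,9,10]=2
  size 5 → [5,6,8,9,10]=1  [6,7,8,9,10]=3
  size 6 → [5,6,7,8,9,10]=4
  size 7 → [4,5,6,7,8,9,10]=4
  size 8 → [3,4,5,6,7,8,9,10]=4
  size 9 → [2,3,4,5,6,7,8,9,10]=4
  first=0(f) contributes 4

4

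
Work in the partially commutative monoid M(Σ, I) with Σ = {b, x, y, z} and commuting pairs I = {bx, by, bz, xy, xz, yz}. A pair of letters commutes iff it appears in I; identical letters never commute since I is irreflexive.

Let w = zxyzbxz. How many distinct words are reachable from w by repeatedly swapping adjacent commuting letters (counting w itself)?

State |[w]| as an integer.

420

#0=z has no predecessor
#1=x has no predecessor
#2=y has no predecessor
#3=z depends on [0:z]
#4=b has no predecessor
#5=x depends on [1:x]
#6=z depends on [3:z]
sources: [0:z, 1:x, 2:y, 4:b]
N(rest) = Σ N(rest − s) over sources s of rest; N(one piece) = 1:
  size 1 → [2]=1  [4]=1  [5]=1  [6]=1
  size 2 → [1,5]=1  [2,4]=2  [2,5]=2  [2,6]=2  [3,6]=1  [4,5]=2  [4,6]=2  [5,6]=2
  size 3 → [0,3,6]=1  [1,2,5]=3  [1,4,5]=3  [1,5,6]=3  [2,3,6]=3  [2,4,5]=6  [2,4,6]=6  [2,5,6]=6  [3,4,6]=3  [3,5,6]=3  [4,5,6]=6
  size 4 → [0,2,3,6]=4  [0,3,4,6]=4  [0,3,5,6]=4  [1,2,4,5]=12  [1,2,5,6]=12  [1,3,5,6]=6  [1,4,5,6]=12  [2,3,4,6]=12  [2,3,5,6]=12  [2,4,5,6]=24  [3,4,5,6]=12
  size 5 → [0,1,3,5,6]=10  [0,2,3,4,6]=20  [0,2,3,5,6]=20  [0,3,4,5,6]=20  [1,2,3,5,6]=30  [1,2,4,5,6]=60  [1,3,4,5,6]=30  [2,3,4,5,6]=60
  first=0(z) contributes 180
  first=1(x) contributes 120
  first=2(y) contributes 60
  first=4(b) contributes 60
|[w]| = 420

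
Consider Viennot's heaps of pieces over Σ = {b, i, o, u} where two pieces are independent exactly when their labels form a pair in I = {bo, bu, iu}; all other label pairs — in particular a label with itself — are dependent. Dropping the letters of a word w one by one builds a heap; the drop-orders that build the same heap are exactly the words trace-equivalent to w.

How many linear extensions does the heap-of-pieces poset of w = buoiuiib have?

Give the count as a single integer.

16

piece 0:b — minimal
piece 1:u — minimal
piece 2:o rests on {1:u}
piece 3:i rests on {0:b, 2:o}
piece 4:u rests on {2:o}
piece 5:i rests on {3:i}
piece 6:i rests on {5:i}
piece 7:b rests on {6:i}
minimal pieces: {0:b, 1:u}
ways to finish when only these pieces remain (= sum over removing one remaining piece with nothing left below it):
  1 left: {4}→1  {7}→1
  2 left: {4,7}→2  {6,7}→1
  3 left: {4,6,7}→3  {5,6,7}→1
  4 left: {3,5,6,7}→1  {4,5,6,7}→4
  5 left: {0,3,5,6,7}→1  {3,4,5,6,7}→5
  6 left: {0,3,4,5,6,7}→6  {2,3,4,5,6,7}→5
  placing 0:b first → 5 extensions
  placing 1:u first → 11 extensions
total linear extensions = 16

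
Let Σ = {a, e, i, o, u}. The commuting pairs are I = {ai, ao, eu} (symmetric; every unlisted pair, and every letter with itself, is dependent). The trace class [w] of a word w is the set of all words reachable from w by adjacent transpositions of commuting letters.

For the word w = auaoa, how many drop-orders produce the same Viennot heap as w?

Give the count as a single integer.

#0=a has no predecessor
#1=u depends on [0:a]
#2=a depends on [1:u]
#3=o depends on [1:u]
#4=a depends on [2:a]
sources: [0:a]
N(rest) = Σ N(rest − s) over sources s of rest; N(one piece) = 1:
  size 1 → [3]=1  [4]=1
  size 2 → [2,4]=1  [3,4]=2
  size 3 → [2,3,4]=3
  first=0(a) contributes 3

3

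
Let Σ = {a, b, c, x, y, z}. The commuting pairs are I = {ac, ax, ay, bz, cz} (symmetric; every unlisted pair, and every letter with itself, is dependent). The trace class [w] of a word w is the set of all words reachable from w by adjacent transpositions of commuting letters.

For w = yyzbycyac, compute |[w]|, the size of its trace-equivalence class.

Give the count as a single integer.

10

0(y) covers ∅
1(y) covers 0:y
2(z) covers 1:y
3(b) covers 1:y
4(y) covers 2:z, 3:b
5(c) covers 4:y
6(y) covers 5:c
7(a) covers 2:z, 3:b
8(c) covers 6:y
floor of heap: 0:y
completions by unplaced set U, small U first (add the entries for U minus each lowest piece of U):
  |U|=1: {7}:1  {8}:1
  |U|=2: {6,8}:1  {7,8}:2
  |U|=3: {5,6,8}:1  {6,7,8}:3
  |U|=4: {4,5,6,8}:1  {5,6,7,8}:4
  |U|=5: {4,5,6,7,8}:5
  |U|=6: {2,4,5,6,7,8}:5  {3,4,5,6,7,8}:5
  |U|=7: {2,3,4,5,6,7,8}:10
  start at 0(y): 10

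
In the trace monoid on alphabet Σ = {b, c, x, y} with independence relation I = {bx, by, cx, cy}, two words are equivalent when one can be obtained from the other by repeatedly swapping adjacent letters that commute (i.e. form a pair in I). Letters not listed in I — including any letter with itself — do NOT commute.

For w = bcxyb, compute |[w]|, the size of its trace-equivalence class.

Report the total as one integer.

#0=b has no predecessor
#1=c depends on [0:b]
#2=x has no predecessor
#3=y depends on [2:x]
#4=b depends on [1:c]
sources: [0:b, 2:x]
N(rest) = Σ N(rest − s) over sources s of rest; N(one piece) = 1:
  size 1 → [3]=1  [4]=1
  size 2 → [1,4]=1  [2,3]=1  [3,4]=2
  size 3 → [0,1,4]=1  [1,3,4]=3  [2,3,4]=3
  first=0(b) contributes 6
  first=2(x) contributes 4
|[w]| = 10

10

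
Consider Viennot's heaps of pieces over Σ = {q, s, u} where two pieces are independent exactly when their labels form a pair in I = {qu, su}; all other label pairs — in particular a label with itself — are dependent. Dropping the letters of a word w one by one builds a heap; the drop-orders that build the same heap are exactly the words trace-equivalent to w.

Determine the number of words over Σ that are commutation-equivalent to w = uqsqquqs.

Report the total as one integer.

#0=u has no predecessor
#1=q has no predecessor
#2=s depends on [1:q]
#3=q depends on [2:s]
#4=q depends on [3:q]
#5=u depends on [0:u]
#6=q depends on [4:q]
#7=s depends on [6:q]
sources: [0:u, 1:q]
N(rest) = Σ N(rest − s) over sources s of rest; N(one piece) = 1:
  size 1 → [5]=1  [7]=1
  size 2 → [0,5]=1  [5,7]=2  [6,7]=1
  size 3 → [0,5,7]=3  [4,6,7]=1  [5,6,7]=3
  size 4 → [0,5,6,7]=6  [3,4,6,7]=1  [4,5,6,7]=4
  size 5 → [0,4,5,6,7]=10  [2,3,4,6,7]=1  [3,4,5,6,7]=5
  size 6 → [0,3,4,5,6,7]=15  [1,2,3,4,6,7]=1  [2,3,4,5,6,7]=6
  first=0(u) contributes 7
  first=1(q) contributes 21
|[w]| = 28

28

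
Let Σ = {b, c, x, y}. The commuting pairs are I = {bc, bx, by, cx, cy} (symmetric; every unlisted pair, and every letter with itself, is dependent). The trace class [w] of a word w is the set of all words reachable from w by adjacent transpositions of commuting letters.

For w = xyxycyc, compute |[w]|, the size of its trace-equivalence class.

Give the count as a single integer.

21

piece 0:x — minimal
piece 1:y rests on {0:x}
piece 2:x rests on {1:y}
piece 3:y rests on {2:x}
piece 4:c — minimal
piece 5:y rests on {3:y}
piece 6:c rests on {4:c}
minimal pieces: {0:x, 4:c}
ways to finish when only these pieces remain (= sum over removing one remaining piece with nothing left below it):
  1 left: {5}→1  {6}→1
  2 left: {3,5}→1  {4,6}→1  {5,6}→2
  3 left: {2,3,5}→1  {3,5,6}→3  {4,5,6}→3
  4 left: {1,2,3,5}→1  {2,3,5,6}→4  {3,4,5,6}→6
  5 left: {0,1,2,3,5}→1  {1,2,3,5,6}→5  {2,3,4,5,6}→10
  placing 0:x first → 15 extensions
  placing 4:c first → 6 extensions
total linear extensions = 21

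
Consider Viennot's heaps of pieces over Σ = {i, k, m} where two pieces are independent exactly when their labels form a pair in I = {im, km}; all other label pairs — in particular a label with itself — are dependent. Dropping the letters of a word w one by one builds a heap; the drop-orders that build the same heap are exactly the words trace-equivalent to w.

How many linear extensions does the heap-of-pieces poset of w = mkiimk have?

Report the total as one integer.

#0=m has no predecessor
#1=k has no predecessor
#2=i depends on [1:k]
#3=i depends on [2:i]
#4=m depends on [0:m]
#5=k depends on [3:i]
sources: [0:m, 1:k]
N(rest) = Σ N(rest − s) over sources s of rest; N(one piece) = 1:
  size 1 → [4]=1  [5]=1
  size 2 → [0,4]=1  [3,5]=1  [4,5]=2
  size 3 → [0,4,5]=3  [2,3,5]=1  [3,4,5]=3
  size 4 → [0,3,4,5]=6  [1,2,3,5]=1  [2,3,4,5]=4
  first=0(m) contributes 5
  first=1(k) contributes 10
|[w]| = 15

15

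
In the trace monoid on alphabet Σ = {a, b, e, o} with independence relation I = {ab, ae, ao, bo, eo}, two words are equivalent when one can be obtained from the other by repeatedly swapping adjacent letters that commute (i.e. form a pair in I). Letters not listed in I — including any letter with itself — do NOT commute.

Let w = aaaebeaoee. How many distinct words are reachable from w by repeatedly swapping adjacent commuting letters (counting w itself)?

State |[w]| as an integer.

1260

piece 0:a — minimal
piece 1:a rests on {0:a}
piece 2:a rests on {1:a}
piece 3:e — minimal
piece 4:b rests on {3:e}
piece 5:e rests on {4:b}
piece 6:a rests on {2:a}
piece 7:o — minimal
piece 8:e rests on {5:e}
piece 9:e rests on {8:e}
minimal pieces: {0:a, 3:e, 7:o}
ways to finish when only these pieces remain (= sum over removing one remaining piece with nothing left below it):
  1 left: {6}→1  {7}→1  {9}→1
  2 left: {2,6}→1  {6,7}→2  {6,9}→2  {7,9}→2  {8,9}→1
  3 left: {1,2,6}→1  {2,6,7}→3  {2,6,9}→3  {5,8,9}→1  {6,7,9}→6  {6,8,9}→3  {7,8,9}→3
  4 left: {0,1,2,6}→1  {1,2,6,7}→4  {1,2,6,9}→4  {2,6,7,9}→12  {2,6,8,9}→6  {4,5,8,9}→1  {5,6,8,9}→4  {5,7,8,9}→4  {6,7,8,9}→12
  5 left: {0,1,2,6,7}→5  {0,1,2,6,9}→5  {1,2,6,7,9}→20  {1,2,6,8,9}→10  {2,5,6,8,9}→10  {2,6,7,8,9}→30  {3,4,5,8,9}→1  {4,5,6,8,9}→5  {4,5,7,8,9}→5  {5,6,7,8,9}→20
  6 left: {0,1,2,6,7,9}→30  {0,1,2,6,8,9}→15  {1,2,5,6,8,9}→20  {1,2,6,7,8,9}→60  {2,4,5,6,8,9}→15  {2,5,6,7,8,9}→60  {3,4,5,6,8,9}→6  {3,4,5,7,8,9}→6  {4,5,6,7,8,9}→30
  7 left: {0,1,2,5,6,8,9}→35  {0,1,2,6,7,8,9}→105  {1,2,4,5,6,8,9}→35  {1,2,5,6,7,8,9}→140  {2,3,4,5,6,8,9}→21  {2,4,5,6,7,8,9}→105  {3,4,5,6,7,8,9}→42
  8 left: {0,1,2,4,5,6,8,9}→70  {0,1,2,5,6,7,8,9}→280  {1,2,3,4,5,6,8,9}→56  {1,2,4,5,6,7,8,9}→280  {2,3,4,5,6,7,8,9}→168
  placing 0:a first → 504 extensions
  placing 3:e first → 630 extensions
  placing 7:o first → 126 extensions
total linear extensions = 1260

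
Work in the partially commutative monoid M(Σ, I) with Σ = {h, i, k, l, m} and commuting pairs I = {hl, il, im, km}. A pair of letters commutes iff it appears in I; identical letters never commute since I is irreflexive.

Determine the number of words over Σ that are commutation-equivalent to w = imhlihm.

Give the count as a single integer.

drop 0:i onto floor
drop 1:m onto floor
drop 2:h onto {0:i, 1:m}
drop 3:l onto {1:m}
drop 4:i onto {2:h}
drop 5:h onto {4:i}
drop 6:m onto {3:l, 5:h}
ground layer = {0:i, 1:m}
drop-orders for the pieces not yet dropped (sum over which currently-grounded one goes next):
  1 to go: {6} 1
  2 to go: {3,6} 1  {5,6} 1
  3 to go: {3,5,6} 2  {4,5,6} 1
  4 to go: {2,4,5,6} 1  {3,4,5,6} 3
  5 to go: {0,2,4,5,6} 1  {2,3,4,5,6} 4
  if 0:i drops first: 4 orders
  if 1:m drops first: 5 orders
heap linearizations: 9

9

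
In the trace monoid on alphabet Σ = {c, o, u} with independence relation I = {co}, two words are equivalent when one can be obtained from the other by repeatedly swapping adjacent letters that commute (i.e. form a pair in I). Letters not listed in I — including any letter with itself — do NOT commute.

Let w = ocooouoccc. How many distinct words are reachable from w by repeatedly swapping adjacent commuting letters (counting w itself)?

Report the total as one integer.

20

#0=o has no predecessor
#1=c has no predecessor
#2=o depends on [0:o]
#3=o depends on [2:o]
#4=o depends on [3:o]
#5=u depends on [1:c, 4:o]
#6=o depends on [5:u]
#7=c depends on [5:u]
#8=c depends on [7:c]
#9=c depends on [8:c]
sources: [0:o, 1:c]
N(rest) = Σ N(rest − s) over sources s of rest; N(one piece) = 1:
  size 1 → [6]=1  [9]=1
  size 2 → [6,9]=2  [8,9]=1
  size 3 → [6,8,9]=3  [7,8,9]=1
  size 4 → [6,7,8,9]=4
  size 5 → [5,6,7,8,9]=4
  size 6 → [1,5,6,7,8,9]=4  [4,5,6,7,8,9]=4
  size 7 → [1,4,5,6,7,8,9]=8  [3,4,5,6,7,8,9]=4
  size 8 → [1,3,4,5,6,7,8,9]=12  [2,3,4,5,6,7,8,9]=4
  first=0(o) contributes 16
  first=1(c) contributes 4
|[w]| = 20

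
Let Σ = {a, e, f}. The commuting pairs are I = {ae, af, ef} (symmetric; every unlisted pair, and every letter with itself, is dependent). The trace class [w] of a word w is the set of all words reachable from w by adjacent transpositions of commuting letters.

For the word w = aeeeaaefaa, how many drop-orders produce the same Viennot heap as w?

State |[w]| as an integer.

1260

0(a) covers ∅
1(e) covers ∅
2(e) covers 1:e
3(e) covers 2:e
4(a) covers 0:a
5(a) covers 4:a
6(e) covers 3:e
7(f) covers ∅
8(a) covers 5:a
9(a) covers 8:a
floor of heap: 0:a, 1:e, 7:f
completions by unplaced set U, small U first (add the entries for U minus each lowest piece of U):
  |U|=1: {6}:1  {7}:1  {9}:1
  |U|=2: {3,6}:1  {6,7}:2  {6,9}:2  {7,9}:2  {8,9}:1
  |U|=3: {2,3,6}:1  {3,6,7}:3  {3,6,9}:3  {5,8,9}:1  {6,7,9}:6  {6,8,9}:3  {7,8,9}:3
  |U|=4: {1,2,3,6}:1  {2,3,6,7}:4  {2,3,6,9}:4  {3,6,7,9}:12  {3,6,8,9}:6  {4,5,8,9}:1  {5,6,8,9}:4  {5,7,8,9}:4  {6,7,8,9}:12
  |U|=5: {0,4,5,8,9}:1  {1,2,3,6,7}:5  {1,2,3,6,9}:5  {2,3,6,7,9}:20  {2,3,6,8,9}:10  {3,5,6,8,9}:10  {3,6,7,8,9}:30  {4,5,6,8,9}:5  {4,5,7,8,9}:5  {5,6,7,8,9}:20
  |U|=6: {0,4,5,6,8,9}:6  {0,4,5,7,8,9}:6  {1,2,3,6,7,9}:30  {1,2,3,6,8,9}:15  {2,3,5,6,8,9}:20  {2,3,6,7,8,9}:60  {3,4,5,6,8,9}:15  {3,5,6,7,8,9}:60  {4,5,6,7,8,9}:30
  |U|=7: {0,3,4,5,6,8,9}:21  {0,4,5,6,7,8,9}:42  {1,2,3,5,6,8,9}:35  {1,2,3,6,7,8,9}:105  {2,3,4,5,6,8,9}:35  {2,3,5,6,7,8,9}:140  {3,4,5,6,7,8,9}:105
  |U|=8: {0,2,3,4,5,6,8,9}:56  {0,3,4,5,6,7,8,9}:168  {1,2,3,4,5,6,8,9}:70  {1,2,3,5,6,7,8,9}:280  {2,3,4,5,6,7,8,9}:280
  start at 0(a): 630
  start at 1(e): 504
  start at 7(f): 126
sum over floor = 1260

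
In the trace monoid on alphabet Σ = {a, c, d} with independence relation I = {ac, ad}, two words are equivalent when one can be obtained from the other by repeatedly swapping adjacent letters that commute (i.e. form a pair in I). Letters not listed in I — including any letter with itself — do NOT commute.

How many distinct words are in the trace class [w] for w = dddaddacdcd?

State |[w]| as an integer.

drop 0:d onto floor
drop 1:d onto {0:d}
drop 2:d onto {1:d}
drop 3:a onto floor
drop 4:d onto {2:d}
drop 5:d onto {4:d}
drop 6:a onto {3:a}
drop 7:c onto {5:d}
drop 8:d onto {7:c}
drop 9:c onto {8:d}
drop 10:d onto {9:c}
ground layer = {0:d, 3:a}
drop-orders for the pieces not yet dropped (sum over which currently-grounded one goes next):
  1 to go: {6} 1  {10} 1
  2 to go: {3,6} 1  {6,10} 2  {9,10} 1
  3 to go: {3,6,10} 3  {6,9,10} 3  {8,9,10} 1
  4 to go: {3,6,9,10} 6  {6,8,9,10} 4  {7,8,9,10} 1
  5 to go: {3,6,8,9,10} 10  {5,7,8,9,10} 1  {6,7,8,9,10} 5
  6 to go: {3,6,7,8,9,10} 15  {4,5,7,8,9,10} 1  {5,6,7,8,9,10} 6
  7 to go: {2,4,5,7,8,9,10} 1  {3,5,6,7,8,9,10} 21  {4,5,6,7,8,9,10} 7
  8 to go: {1,2,4,5,7,8,9,10} 1  {2,4,5,6,7,8,9,10} 8  {3,4,5,6,7,8,9,10} 28
  9 to go: {0,1,2,4,5,7,8,9,10} 1  {1,2,4,5,6,7,8,9,10} 9  {2,3,4,5,6,7,8,9,10} 36
  if 0:d drops first: 45 orders
  if 3:a drops first: 10 orders
heap linearizations: 55

55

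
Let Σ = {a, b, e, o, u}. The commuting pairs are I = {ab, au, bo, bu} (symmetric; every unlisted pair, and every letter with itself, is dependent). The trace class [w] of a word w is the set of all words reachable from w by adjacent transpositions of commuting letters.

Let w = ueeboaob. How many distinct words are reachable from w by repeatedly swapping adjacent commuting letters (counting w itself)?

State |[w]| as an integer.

10

piece 0:u — minimal
piece 1:e rests on {0:u}
piece 2:e rests on {1:e}
piece 3:b rests on {2:e}
piece 4:o rests on {2:e}
piece 5:a rests on {4:o}
piece 6:o rests on {5:a}
piece 7:b rests on {3:b}
minimal pieces: {0:u}
ways to finish when only these pieces remain (= sum over removing one remaining piece with nothing left below it):
  1 left: {6}→1  {7}→1
  2 left: {3,7}→1  {5,6}→1  {6,7}→2
  3 left: {3,6,7}→3  {4,5,6}→1  {5,6,7}→3
  4 left: {3,5,6,7}→6  {4,5,6,7}→4
  5 left: {3,4,5,6,7}→10
  6 left: {2,3,4,5,6,7}→10
  placing 0:u first → 10 extensions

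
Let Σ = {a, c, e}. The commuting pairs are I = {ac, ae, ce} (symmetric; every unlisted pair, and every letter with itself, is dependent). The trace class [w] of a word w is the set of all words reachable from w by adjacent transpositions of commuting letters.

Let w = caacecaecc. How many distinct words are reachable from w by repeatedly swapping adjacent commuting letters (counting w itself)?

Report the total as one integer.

2520

piece 0:c — minimal
piece 1:a — minimal
piece 2:a rests on {1:a}
piece 3:c rests on {0:c}
piece 4:e — minimal
piece 5:c rests on {3:c}
piece 6:a rests on {2:a}
piece 7:e rests on {4:e}
piece 8:c rests on {5:c}
piece 9:c rests on {8:c}
minimal pieces: {0:c, 1:a, 4:e}
ways to finish when only these pieces remain (= sum over removing one remaining piece with nothing left below it):
  1 left: {6}→1  {7}→1  {9}→1
  2 left: {2,6}→1  {4,7}→1  {6,7}→2  {6,9}→2  {7,9}→2  {8,9}→1
  3 left: {1,2,6}→1  {2,6,7}→3  {2,6,9}→3  {4,6,7}→3  {4,7,9}→3  {5,8,9}→1  {6,7,9}→6  {6,8,9}→3  {7,8,9}→3
  4 left: {1,2,6,7}→4  {1,2,6,9}→4  {2,4,6,7}→6  {2,6,7,9}→12  {2,6,8,9}→6  {3,5,8,9}→1  {4,6,7,9}→12  {4,7,8,9}→6  {5,6,8,9}→4  {5,7,8,9}→4  {6,7,8,9}→12
  5 left: {0,3,5,8,9}→1  {1,2,4,6,7}→10  {1,2,6,7,9}→20  {1,2,6,8,9}→10  {2,4,6,7,9}→30  {2,5,6,8,9}→10  {2,6,7,8,9}→30  {3,5,6,8,9}→5  {3,5,7,8,9}→5  {4,5,7,8,9}→10  {4,6,7,8,9}→30  {5,6,7,8,9}→20
  6 left: {0,3,5,6,8,9}→6  {0,3,5,7,8,9}→6  {1,2,4,6,7,9}→60  {1,2,5,6,8,9}→20  {1,2,6,7,8,9}→60  {2,3,5,6,8,9}→15  {2,4,6,7,8,9}→90  {2,5,6,7,8,9}→60  {3,4,5,7,8,9}→15  {3,5,6,7,8,9}→30  {4,5,6,7,8,9}→60
  7 left: {0,2,3,5,6,8,9}→21  {0,3,4,5,7,8,9}→21  {0,3,5,6,7,8,9}→42  {1,2,3,5,6,8,9}→35  {1,2,4,6,7,8,9}→210  {1,2,5,6,7,8,9}→140  {2,3,5,6,7,8,9}→105  {2,4,5,6,7,8,9}→210  {3,4,5,6,7,8,9}→105
  8 left: {0,1,2,3,5,6,8,9}→56  {0,2,3,5,6,7,8,9}→168  {0,3,4,5,6,7,8,9}→168  {1,2,3,5,6,7,8,9}→280  {1,2,4,5,6,7,8,9}→560  {2,3,4,5,6,7,8,9}→420
  placing 0:c first → 1260 extensions
  placing 1:a first → 756 extensions
  placing 4:e first → 504 extensions
total linear extensions = 2520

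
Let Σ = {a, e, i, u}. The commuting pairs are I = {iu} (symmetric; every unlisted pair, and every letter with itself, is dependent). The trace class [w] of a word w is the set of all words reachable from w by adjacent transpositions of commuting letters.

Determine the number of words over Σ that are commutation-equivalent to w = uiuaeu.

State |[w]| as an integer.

3

0(u) covers ∅
1(i) covers ∅
2(u) covers 0:u
3(a) covers 1:i, 2:u
4(e) covers 3:a
5(u) covers 4:e
floor of heap: 0:u, 1:i
completions by unplaced set U, small U first (add the entries for U minus each lowest piece of U):
  |U|=1: {5}:1
  |U|=2: {4,5}:1
  |U|=3: {3,4,5}:1
  |U|=4: {1,3,4,5}:1  {2,3,4,5}:1
  start at 0(u): 2
  start at 1(i): 1
sum over floor = 3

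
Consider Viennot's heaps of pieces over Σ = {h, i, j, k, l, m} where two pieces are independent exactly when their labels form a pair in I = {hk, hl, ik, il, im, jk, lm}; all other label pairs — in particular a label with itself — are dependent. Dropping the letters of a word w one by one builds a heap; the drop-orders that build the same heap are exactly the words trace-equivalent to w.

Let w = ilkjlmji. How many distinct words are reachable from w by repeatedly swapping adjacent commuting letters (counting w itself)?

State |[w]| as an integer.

piece 0:i — minimal
piece 1:l — minimal
piece 2:k rests on {1:l}
piece 3:j rests on {0:i, 1:l}
piece 4:l rests on {2:k, 3:j}
piece 5:m rests on {2:k, 3:j}
piece 6:j rests on {4:l, 5:m}
piece 7:i rests on {6:j}
minimal pieces: {0:i, 1:l}
ways to finish when only these pieces remain (= sum over removing one remaining piece with nothing left below it):
  1 left: {7}→1
  2 left: {6,7}→1
  3 left: {4,6,7}→1  {5,6,7}→1
  4 left: {4,5,6,7}→2
  5 left: {2,4,5,6,7}→2  {3,4,5,6,7}→2
  6 left: {0,3,4,5,6,7}→2  {2,3,4,5,6,7}→4
  placing 0:i first → 4 extensions
  placing 1:l first → 6 extensions
total linear extensions = 10

10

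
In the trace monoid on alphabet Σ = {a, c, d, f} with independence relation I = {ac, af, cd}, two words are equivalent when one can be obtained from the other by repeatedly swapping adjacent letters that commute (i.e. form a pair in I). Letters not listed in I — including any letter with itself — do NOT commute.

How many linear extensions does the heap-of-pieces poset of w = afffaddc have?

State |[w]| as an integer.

drop 0:a onto floor
drop 1:f onto floor
drop 2:f onto {1:f}
drop 3:f onto {2:f}
drop 4:a onto {0:a}
drop 5:d onto {3:f, 4:a}
drop 6:d onto {5:d}
drop 7:c onto {3:f}
ground layer = {0:a, 1:f}
drop-orders for the pieces not yet dropped (sum over which currently-grounded one goes next):
  1 to go: {6} 1  {7} 1
  2 to go: {5,6} 1  {6,7} 2
  3 to go: {4,5,6} 1  {5,6,7} 3
  4 to go: {0,4,5,6} 1  {3,5,6,7} 3  {4,5,6,7} 4
  5 to go: {0,4,5,6,7} 5  {2,3,5,6,7} 3  {3,4,5,6,7} 7
  6 to go: {0,3,4,5,6,7} 12  {1,2,3,5,6,7} 3  {2,3,4,5,6,7} 10
  if 0:a drops first: 13 orders
  if 1:f drops first: 22 orders
heap linearizations: 35

35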